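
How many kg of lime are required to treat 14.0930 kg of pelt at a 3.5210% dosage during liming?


Formula: Lime = substrate * pct / 100
Substituting: Lime = 14.0930 * 3.5210 / 100
Result: 0.4962 kg


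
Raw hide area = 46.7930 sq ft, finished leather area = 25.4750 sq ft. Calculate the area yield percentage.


Formula: Yield = finished / raw * 100
Substituting: Yield = 25.4750 / 46.7930 * 100
Result: 54.4419 %


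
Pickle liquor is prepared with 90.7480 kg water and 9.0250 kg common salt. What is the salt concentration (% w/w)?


Formula: Conc = salt / (water + salt) * 100
Substituting: Conc = 9.0250 / (90.7480 + 9.0250) * 100
Result: 9.0455 %


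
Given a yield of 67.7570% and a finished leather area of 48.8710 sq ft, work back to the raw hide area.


Formula: raw = finished * 100 / yield
Substituting: raw = 48.8710 * 100 / 67.7570
Result: 72.1269 sq ft


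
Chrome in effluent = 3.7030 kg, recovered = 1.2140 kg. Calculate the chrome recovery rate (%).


Formula: Recovery = recovered / input * 100
Substituting: Recovery = 1.2140 / 3.7030 * 100
Result: 32.7842 %


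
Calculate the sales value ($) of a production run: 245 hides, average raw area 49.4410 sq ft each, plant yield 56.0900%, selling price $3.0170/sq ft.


Raw_total = N * avg_area = 245 * 49.4410 = 12113.0450 sq ft
Finished = Raw_total * yield / 100 = 12113.0450 * 56.0900 / 100 = 6794.2069 sq ft
Value = Finished * price = 6794.2069 * 3.0170 = 20498.1223 $


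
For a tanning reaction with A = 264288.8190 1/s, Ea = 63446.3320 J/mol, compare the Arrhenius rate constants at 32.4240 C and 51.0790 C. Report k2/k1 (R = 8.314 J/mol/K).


T1 = 32.4240 + 273.15 = 305.5740 K; T2 = 51.0790 + 273.15 = 324.2290 K
k1 = A * exp(-Ea/(R*T1)) = 264288.8190 * exp(-63446.3320/(8.314*305.5740)) = 3.7688e-06 1/s
k2 = A * exp(-Ea/(R*T2)) = 264288.8190 * exp(-63446.3320/(8.314*324.2290)) = 1.5858e-05 1/s
k2/k1 = 1.5858e-05 / 3.7688e-06 = 4.2076


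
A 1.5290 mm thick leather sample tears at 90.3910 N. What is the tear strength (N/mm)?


Formula: Tear strength = force / thickness
Substituting: Tear strength = 90.3910 / 1.5290
Result: 59.1177 N/mm


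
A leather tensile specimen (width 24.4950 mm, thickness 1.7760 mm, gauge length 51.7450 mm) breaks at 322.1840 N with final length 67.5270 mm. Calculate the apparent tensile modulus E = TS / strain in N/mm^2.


TS = F / (w * t) = 322.1840 / (24.4950 * 1.7760) = 7.4060 N/mm^2
strain = (Lf - L0) / L0 = (67.5270 - 51.7450) / 51.7450 = 0.3050
E = TS / strain = 7.4060 / 0.3050 = 24.2823 N/mm^2


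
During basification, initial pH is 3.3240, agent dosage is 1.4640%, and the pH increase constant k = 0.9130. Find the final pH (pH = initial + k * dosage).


Formula: pH_final = pH_initial + k * base_pct
Substituting: pH_final = 3.3240 + 0.9130 * 1.4640
Result: 4.6606


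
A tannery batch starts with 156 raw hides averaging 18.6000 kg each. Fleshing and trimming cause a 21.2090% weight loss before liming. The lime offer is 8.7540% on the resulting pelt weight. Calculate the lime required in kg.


Total_raw = N * avg_wt = 156 * 18.6000 = 2901.6000 kg
Substrate = Total_raw * (1 - loss/100) = 2901.6000 * (1 - 21.2090/100) = 2286.1997 kg
Lime = Substrate * pct / 100 = 2286.1997 * 8.7540 / 100 = 200.1339 kg


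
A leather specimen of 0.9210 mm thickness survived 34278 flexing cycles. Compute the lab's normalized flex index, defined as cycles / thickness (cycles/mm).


Formula: Index = cycles / thickness
Substituting: Index = 34278 / 0.9210
Result: 37218.2410 cycles/mm


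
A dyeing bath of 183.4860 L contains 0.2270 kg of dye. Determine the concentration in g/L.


Formula: Conc = dye_mass(kg) / volume(L) * 1000
Substituting: Conc = 0.2270 / 183.4860 * 1000
Result: 1.2372 g/L


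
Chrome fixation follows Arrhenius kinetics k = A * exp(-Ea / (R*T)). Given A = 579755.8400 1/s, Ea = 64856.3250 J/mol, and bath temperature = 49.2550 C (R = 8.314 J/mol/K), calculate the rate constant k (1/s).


T_K = T_C + 273.15 = 49.2550 + 273.15 = 322.4050 K
exponent = -Ea / (R * T_K) = -64856.3250 / (8.314 * 322.4050) = -24.1958
k = A * exp(exponent) = 579755.8400 * exp(-24.1958) = 1.7994e-05 1/s


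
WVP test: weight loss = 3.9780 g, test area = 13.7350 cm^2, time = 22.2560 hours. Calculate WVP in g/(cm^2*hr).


Formula: WVP = loss / (area * time)
Substituting: WVP = 3.9780 / (13.7350 * 22.2560)
Result: 0.0130133 g/(cm^2*hr)


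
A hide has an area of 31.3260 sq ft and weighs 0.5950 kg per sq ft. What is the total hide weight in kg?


Formula: Weight = area * weight_per_sqft
Substituting: Weight = 31.3260 * 0.5950
Result: 18.6390 kg


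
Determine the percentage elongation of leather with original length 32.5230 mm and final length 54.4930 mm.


Formula: Elongation = (Lf - L0) / L0 * 100
Substituting: Elongation = (54.4930 - 32.5230) / 32.5230 * 100
Result: 67.5522 %


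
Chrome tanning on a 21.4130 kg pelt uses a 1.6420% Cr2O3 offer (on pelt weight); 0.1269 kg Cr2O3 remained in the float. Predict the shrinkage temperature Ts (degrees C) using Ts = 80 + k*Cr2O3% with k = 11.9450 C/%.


Offered = pelt * offer_pct / 100 = 21.4130 * 1.6420 / 100 = 0.3516 kg
Uptake = offered - residual = 0.3516 - 0.1269 = 0.2247 kg
Cr2O3% on pelt = uptake / pelt * 100 = 0.2247 / 21.4130 * 100 = 1.0494 %
Ts = 80 + k * Cr2O3% = 80 + 11.9450 * 1.0494 = 92.5347 C


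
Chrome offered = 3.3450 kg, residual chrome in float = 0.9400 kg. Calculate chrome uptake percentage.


Formula: Uptake = (offered - residual) / offered * 100
Substituting: Uptake = (3.3450 - 0.9400) / 3.3450 * 100
Result: 71.8984 %


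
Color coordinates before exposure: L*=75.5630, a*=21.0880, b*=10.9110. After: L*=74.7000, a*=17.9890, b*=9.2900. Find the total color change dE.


dL = -0.8630, da = -3.0990, db = -1.6210
dE = sqrt((-0.8630)^2 + (-3.0990)^2 + (-1.6210)^2) = 3.6023


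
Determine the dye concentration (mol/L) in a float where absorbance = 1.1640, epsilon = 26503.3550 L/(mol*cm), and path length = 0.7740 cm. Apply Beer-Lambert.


Formula: c = A / (epsilon * l)
Substituting: c = 1.1640 / (26503.3550 * 0.7740)
Result: 5.6743e-05 mol/L


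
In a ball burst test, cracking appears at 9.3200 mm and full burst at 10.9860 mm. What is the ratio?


Formula: Ratio = crack / burst
Substituting: Ratio = 9.3200 / 10.9860
Result: 0.8484


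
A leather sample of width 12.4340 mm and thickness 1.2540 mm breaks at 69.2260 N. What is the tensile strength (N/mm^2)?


Formula: TS = force / (width * thickness)
Substituting: TS = 69.2260 / (12.4340 * 1.2540)
Result: 4.4398 N/mm^2


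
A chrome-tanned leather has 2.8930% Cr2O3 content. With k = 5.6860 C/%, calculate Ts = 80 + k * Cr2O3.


Formula: Ts = 80 + k * Cr2O3
Substituting: Ts = 80 + 5.6860 * 2.8930
Result: 96.4496 C


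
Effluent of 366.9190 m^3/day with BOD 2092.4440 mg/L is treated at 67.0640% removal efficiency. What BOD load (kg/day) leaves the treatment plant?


Load_in = volume * conc / 1000 = 366.9190 * 2092.4440 / 1000 = 767.7575 kg/day
Removed = Load_in * eff / 100 = 767.7575 * 67.0640 / 100 = 514.8889 kg/day
Load_out = Load_in - Removed = 767.7575 - 514.8889 = 252.8686 kg/day


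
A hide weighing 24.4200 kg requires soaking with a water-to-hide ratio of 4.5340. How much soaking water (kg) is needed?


Formula: Water = hide_weight * ratio
Substituting: Water = 24.4200 * 4.5340
Result: 110.7203 kg


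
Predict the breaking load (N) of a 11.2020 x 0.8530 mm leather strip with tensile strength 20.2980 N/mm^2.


Formula: F = TS * w * t
Substituting: F = 20.2980 * 11.2020 * 0.8530
Result: 193.9536 N


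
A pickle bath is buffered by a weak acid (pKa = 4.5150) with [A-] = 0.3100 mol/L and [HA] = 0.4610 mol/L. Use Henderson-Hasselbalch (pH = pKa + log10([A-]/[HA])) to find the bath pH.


ratio = [A-] / [HA] = 0.3100 / 0.4610 = 0.6725
log10(ratio) = -0.1723
pH = pKa + log10(ratio) = 4.5150 - 0.1723 = 4.3427


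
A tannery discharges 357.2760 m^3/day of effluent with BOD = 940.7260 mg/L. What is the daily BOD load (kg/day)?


Formula: BOD_load = volume * conc / 1000
Substituting: BOD_load = 357.2760 * 940.7260 / 1000
Result: 336.0988 kg/day


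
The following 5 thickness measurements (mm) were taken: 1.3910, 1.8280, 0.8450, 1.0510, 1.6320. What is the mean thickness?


Formula: Average = sum / n
Substituting: Average = 6.7470 / 5
Result: 1.3494 mm


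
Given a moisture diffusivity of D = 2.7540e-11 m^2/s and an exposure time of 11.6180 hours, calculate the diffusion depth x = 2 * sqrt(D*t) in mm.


t = 11.6180 hr * 3600 = 41824.8000 s
D * t = 2.7540e-11 * 41824.8000 = 1.1519e-06
x = 2 * sqrt(D*t) = 2 * sqrt(1.1519e-06) = 0.00214649 m = 2.1465 mm


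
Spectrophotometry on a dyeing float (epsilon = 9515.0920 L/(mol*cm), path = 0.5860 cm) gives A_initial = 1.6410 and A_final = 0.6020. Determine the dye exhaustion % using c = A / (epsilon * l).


c_initial = A_i / (epsilon * l) = 1.6410 / (9515.0920 * 0.5860) = 2.9431e-04 mol/L
c_final = A_f / (epsilon * l) = 0.6020 / (9515.0920 * 0.5860) = 1.0797e-04 mol/L
Exhaustion = (c_initial - c_final) / c_initial * 100 = (2.9431e-04 - 1.0797e-04) / 2.9431e-04 * 100 = 63.3151 %


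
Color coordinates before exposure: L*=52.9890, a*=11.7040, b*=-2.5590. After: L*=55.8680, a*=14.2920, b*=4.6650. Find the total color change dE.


dL = 2.8790, da = 2.5880, db = 7.2240
dE = sqrt(2.8790^2 + 2.5880^2 + 7.2240^2) = 8.1959


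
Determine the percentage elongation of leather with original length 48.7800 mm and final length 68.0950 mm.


Formula: Elongation = (Lf - L0) / L0 * 100
Substituting: Elongation = (68.0950 - 48.7800) / 48.7800 * 100
Result: 39.5961 %


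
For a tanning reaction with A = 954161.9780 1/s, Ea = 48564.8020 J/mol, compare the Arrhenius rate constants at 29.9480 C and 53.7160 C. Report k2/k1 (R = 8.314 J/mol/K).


T1 = 29.9480 + 273.15 = 303.0980 K; T2 = 53.7160 + 273.15 = 326.8660 K
k1 = A * exp(-Ea/(R*T1)) = 954161.9780 * exp(-48564.8020/(8.314*303.0980)) = 0.00407254 1/s
k2 = A * exp(-Ea/(R*T2)) = 954161.9780 * exp(-48564.8020/(8.314*326.8660)) = 0.0165375 1/s
k2/k1 = 0.0165375 / 0.00407254 = 4.0607


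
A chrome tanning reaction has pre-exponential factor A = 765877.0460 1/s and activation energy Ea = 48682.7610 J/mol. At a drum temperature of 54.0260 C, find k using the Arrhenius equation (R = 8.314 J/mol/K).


T_K = T_C + 273.15 = 54.0260 + 273.15 = 327.1760 K
exponent = -Ea / (R * T_K) = -48682.7610 / (8.314 * 327.1760) = -17.8971
k = A * exp(exponent) = 765877.0460 * exp(-17.8971) = 0.0129279 1/s


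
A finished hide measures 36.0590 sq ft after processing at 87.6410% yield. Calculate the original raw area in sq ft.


Formula: raw = finished * 100 / yield
Substituting: raw = 36.0590 * 100 / 87.6410
Result: 41.1440 sq ft


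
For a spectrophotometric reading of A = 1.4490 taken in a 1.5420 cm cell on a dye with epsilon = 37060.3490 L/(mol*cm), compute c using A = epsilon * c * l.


Formula: c = A / (epsilon * l)
Substituting: c = 1.4490 / (37060.3490 * 1.5420)
Result: 2.5356e-05 mol/L


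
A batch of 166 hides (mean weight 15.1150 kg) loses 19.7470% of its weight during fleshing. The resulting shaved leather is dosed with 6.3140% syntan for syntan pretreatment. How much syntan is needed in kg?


Total_raw = N * avg_wt = 166 * 15.1150 = 2509.0900 kg
Substrate = Total_raw * (1 - loss/100) = 2509.0900 * (1 - 19.7470/100) = 2013.6200 kg
Syntan = Substrate * pct / 100 = 2013.6200 * 6.3140 / 100 = 127.1400 kg


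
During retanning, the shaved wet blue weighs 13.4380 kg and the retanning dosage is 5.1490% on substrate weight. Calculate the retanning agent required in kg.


Formula: Retan = substrate * pct / 100
Substituting: Retan = 13.4380 * 5.1490 / 100
Result: 0.6919 kg


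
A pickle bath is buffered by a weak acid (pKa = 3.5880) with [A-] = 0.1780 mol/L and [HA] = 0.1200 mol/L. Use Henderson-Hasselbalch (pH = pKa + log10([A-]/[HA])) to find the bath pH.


ratio = [A-] / [HA] = 0.1780 / 0.1200 = 1.4833
log10(ratio) = 0.1712
pH = pKa + log10(ratio) = 3.5880 + 0.1712 = 3.7592


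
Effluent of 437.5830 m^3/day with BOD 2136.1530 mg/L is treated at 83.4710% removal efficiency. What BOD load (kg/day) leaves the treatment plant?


Load_in = volume * conc / 1000 = 437.5830 * 2136.1530 / 1000 = 934.7442 kg/day
Removed = Load_in * eff / 100 = 934.7442 * 83.4710 / 100 = 780.2404 kg/day
Load_out = Load_in - Removed = 934.7442 - 780.2404 = 154.5039 kg/day


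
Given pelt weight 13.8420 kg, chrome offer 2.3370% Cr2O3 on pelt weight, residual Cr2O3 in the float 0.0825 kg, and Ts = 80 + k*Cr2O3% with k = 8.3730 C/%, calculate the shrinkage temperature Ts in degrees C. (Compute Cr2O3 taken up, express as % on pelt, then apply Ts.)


Offered = pelt * offer_pct / 100 = 13.8420 * 2.3370 / 100 = 0.3235 kg
Uptake = offered - residual = 0.3235 - 0.0825 = 0.2410 kg
Cr2O3% on pelt = uptake / pelt * 100 = 0.2410 / 13.8420 * 100 = 1.7410 %
Ts = 80 + k * Cr2O3% = 80 + 8.3730 * 1.7410 = 94.5773 C


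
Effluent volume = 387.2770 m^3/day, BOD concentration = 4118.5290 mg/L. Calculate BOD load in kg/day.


Formula: BOD_load = volume * conc / 1000
Substituting: BOD_load = 387.2770 * 4118.5290 / 1000
Result: 1595.0116 kg/day


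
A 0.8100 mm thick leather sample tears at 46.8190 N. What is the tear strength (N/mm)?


Formula: Tear strength = force / thickness
Substituting: Tear strength = 46.8190 / 0.8100
Result: 57.8012 N/mm


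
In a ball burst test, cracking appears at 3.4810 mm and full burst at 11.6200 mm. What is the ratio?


Formula: Ratio = crack / burst
Substituting: Ratio = 3.4810 / 11.6200
Result: 0.2996


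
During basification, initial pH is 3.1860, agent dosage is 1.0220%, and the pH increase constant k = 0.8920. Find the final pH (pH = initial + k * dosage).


Formula: pH_final = pH_initial + k * base_pct
Substituting: pH_final = 3.1860 + 0.8920 * 1.0220
Result: 4.0976


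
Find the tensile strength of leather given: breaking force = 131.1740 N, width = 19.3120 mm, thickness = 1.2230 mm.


Formula: TS = force / (width * thickness)
Substituting: TS = 131.1740 / (19.3120 * 1.2230)
Result: 5.5538 N/mm^2


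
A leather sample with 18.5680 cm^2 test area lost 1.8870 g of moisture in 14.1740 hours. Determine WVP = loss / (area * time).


Formula: WVP = loss / (area * time)
Substituting: WVP = 1.8870 / (18.5680 * 14.1740)
Result: 0.00716992 g/(cm^2*hr)


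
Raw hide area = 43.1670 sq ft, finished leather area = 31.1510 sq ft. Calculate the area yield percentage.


Formula: Yield = finished / raw * 100
Substituting: Yield = 31.1510 / 43.1670 * 100
Result: 72.1639 %


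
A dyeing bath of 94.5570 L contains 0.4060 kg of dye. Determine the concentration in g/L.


Formula: Conc = dye_mass(kg) / volume(L) * 1000
Substituting: Conc = 0.4060 / 94.5570 * 1000
Result: 4.2937 g/L


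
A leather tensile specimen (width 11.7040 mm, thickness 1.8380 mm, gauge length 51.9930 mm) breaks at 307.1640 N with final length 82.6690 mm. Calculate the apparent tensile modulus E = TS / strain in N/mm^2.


TS = F / (w * t) = 307.1640 / (11.7040 * 1.8380) = 14.2788 N/mm^2
strain = (Lf - L0) / L0 = (82.6690 - 51.9930) / 51.9930 = 0.5900
E = TS / strain = 14.2788 / 0.5900 = 24.2012 N/mm^2


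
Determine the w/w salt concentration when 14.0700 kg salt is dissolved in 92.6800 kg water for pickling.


Formula: Conc = salt / (water + salt) * 100
Substituting: Conc = 14.0700 / (92.6800 + 14.0700) * 100
Result: 13.1803 %


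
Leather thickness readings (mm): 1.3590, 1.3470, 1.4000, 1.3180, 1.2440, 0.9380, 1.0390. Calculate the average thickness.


Formula: Average = sum / n
Substituting: Average = 8.6450 / 7
Result: 1.2350 mm


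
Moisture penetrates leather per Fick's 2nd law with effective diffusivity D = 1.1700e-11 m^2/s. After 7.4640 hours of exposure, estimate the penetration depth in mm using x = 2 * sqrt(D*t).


t = 7.4640 hr * 3600 = 26870.4000 s
D * t = 1.1700e-11 * 26870.4000 = 3.1438e-07
x = 2 * sqrt(D*t) = 2 * sqrt(3.1438e-07) = 0.0011214 m = 1.1214 mm


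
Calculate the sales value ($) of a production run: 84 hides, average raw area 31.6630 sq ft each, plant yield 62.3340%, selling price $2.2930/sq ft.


Raw_total = N * avg_area = 84 * 31.6630 = 2659.6920 sq ft
Finished = Raw_total * yield / 100 = 2659.6920 * 62.3340 / 100 = 1657.8924 sq ft
Value = Finished * price = 1657.8924 * 2.2930 = 3801.5473 $


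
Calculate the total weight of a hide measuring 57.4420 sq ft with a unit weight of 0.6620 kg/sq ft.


Formula: Weight = area * weight_per_sqft
Substituting: Weight = 57.4420 * 0.6620
Result: 38.0266 kg


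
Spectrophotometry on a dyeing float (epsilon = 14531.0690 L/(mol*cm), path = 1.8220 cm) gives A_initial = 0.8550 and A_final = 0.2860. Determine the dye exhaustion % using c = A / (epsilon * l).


c_initial = A_i / (epsilon * l) = 0.8550 / (14531.0690 * 1.8220) = 3.2294e-05 mol/L
c_final = A_f / (epsilon * l) = 0.2860 / (14531.0690 * 1.8220) = 1.0802e-05 mol/L
Exhaustion = (c_initial - c_final) / c_initial * 100 = (3.2294e-05 - 1.0802e-05) / 3.2294e-05 * 100 = 66.5497 %


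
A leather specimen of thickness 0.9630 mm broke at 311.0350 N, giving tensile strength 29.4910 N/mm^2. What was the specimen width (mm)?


Formula: w = F / (TS * t)
Substituting: w = 311.0350 / (29.4910 * 0.9630)
Result: 10.9520 mm


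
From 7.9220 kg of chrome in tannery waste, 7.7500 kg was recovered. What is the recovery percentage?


Formula: Recovery = recovered / input * 100
Substituting: Recovery = 7.7500 / 7.9220 * 100
Result: 97.8288 %


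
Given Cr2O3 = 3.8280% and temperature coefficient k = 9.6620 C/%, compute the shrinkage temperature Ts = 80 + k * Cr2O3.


Formula: Ts = 80 + k * Cr2O3
Substituting: Ts = 80 + 9.6620 * 3.8280
Result: 116.9861 C


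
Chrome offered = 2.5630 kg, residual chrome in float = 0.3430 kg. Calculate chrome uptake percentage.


Formula: Uptake = (offered - residual) / offered * 100
Substituting: Uptake = (2.5630 - 0.3430) / 2.5630 * 100
Result: 86.6172 %


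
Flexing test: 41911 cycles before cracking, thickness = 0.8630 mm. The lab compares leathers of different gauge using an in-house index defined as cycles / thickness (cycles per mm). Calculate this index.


Formula: Index = cycles / thickness
Substituting: Index = 41911 / 0.8630
Result: 48564.3105 cycles/mm


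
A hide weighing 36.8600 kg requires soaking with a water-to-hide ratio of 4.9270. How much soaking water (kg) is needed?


Formula: Water = hide_weight * ratio
Substituting: Water = 36.8600 * 4.9270
Result: 181.6092 kg


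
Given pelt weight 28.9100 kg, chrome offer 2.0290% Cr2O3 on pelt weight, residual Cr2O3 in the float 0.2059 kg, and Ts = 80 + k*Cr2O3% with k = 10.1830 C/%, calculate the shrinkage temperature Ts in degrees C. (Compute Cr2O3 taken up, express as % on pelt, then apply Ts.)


Offered = pelt * offer_pct / 100 = 28.9100 * 2.0290 / 100 = 0.5866 kg
Uptake = offered - residual = 0.5866 - 0.2059 = 0.3807 kg
Cr2O3% on pelt = uptake / pelt * 100 = 0.3807 / 28.9100 * 100 = 1.3168 %
Ts = 80 + k * Cr2O3% = 80 + 10.1830 * 1.3168 = 93.4089 C


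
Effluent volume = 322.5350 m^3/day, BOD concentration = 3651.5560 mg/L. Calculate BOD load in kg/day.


Formula: BOD_load = volume * conc / 1000
Substituting: BOD_load = 322.5350 * 3651.5560 / 1000
Result: 1177.7546 kg/day


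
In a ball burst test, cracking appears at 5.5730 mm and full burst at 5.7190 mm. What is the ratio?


Formula: Ratio = crack / burst
Substituting: Ratio = 5.5730 / 5.7190
Result: 0.9745


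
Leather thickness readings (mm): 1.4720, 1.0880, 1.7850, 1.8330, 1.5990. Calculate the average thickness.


Formula: Average = sum / n
Substituting: Average = 7.7770 / 5
Result: 1.5554 mm


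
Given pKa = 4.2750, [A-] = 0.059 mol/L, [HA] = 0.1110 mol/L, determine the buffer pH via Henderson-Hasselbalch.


ratio = [A-] / [HA] = 0.059 / 0.1110 = 0.5315
log10(ratio) = -0.2745
pH = pKa + log10(ratio) = 4.2750 - 0.2745 = 4.0005


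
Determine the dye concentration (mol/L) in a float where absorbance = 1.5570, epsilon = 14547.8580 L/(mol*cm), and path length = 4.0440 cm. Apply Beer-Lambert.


Formula: c = A / (epsilon * l)
Substituting: c = 1.5570 / (14547.8580 * 4.0440)
Result: 2.6465e-05 mol/L


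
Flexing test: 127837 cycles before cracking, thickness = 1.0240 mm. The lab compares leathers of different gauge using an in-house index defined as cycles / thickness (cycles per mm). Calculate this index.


Formula: Index = cycles / thickness
Substituting: Index = 127837 / 1.0240
Result: 124840.8203 cycles/mm


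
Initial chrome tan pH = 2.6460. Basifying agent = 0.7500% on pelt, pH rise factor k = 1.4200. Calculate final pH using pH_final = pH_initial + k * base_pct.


Formula: pH_final = pH_initial + k * base_pct
Substituting: pH_final = 2.6460 + 1.4200 * 0.7500
Result: 3.7110


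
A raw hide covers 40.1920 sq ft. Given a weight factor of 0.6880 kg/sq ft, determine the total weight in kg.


Formula: Weight = area * weight_per_sqft
Substituting: Weight = 40.1920 * 0.6880
Result: 27.6521 kg


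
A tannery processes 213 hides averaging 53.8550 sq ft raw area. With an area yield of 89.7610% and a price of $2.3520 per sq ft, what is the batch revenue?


Raw_total = N * avg_area = 213 * 53.8550 = 11471.1150 sq ft
Finished = Raw_total * yield / 100 = 11471.1150 * 89.7610 / 100 = 10296.5875 sq ft
Value = Finished * price = 10296.5875 * 2.3520 = 24217.5739 $


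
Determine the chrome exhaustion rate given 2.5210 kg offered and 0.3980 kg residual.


Formula: Uptake = (offered - residual) / offered * 100
Substituting: Uptake = (2.5210 - 0.3980) / 2.5210 * 100
Result: 84.2126 %


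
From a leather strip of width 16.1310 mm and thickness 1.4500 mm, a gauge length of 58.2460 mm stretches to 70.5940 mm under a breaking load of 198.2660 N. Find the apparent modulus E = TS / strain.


TS = F / (w * t) = 198.2660 / (16.1310 * 1.4500) = 8.4765 N/mm^2
strain = (Lf - L0) / L0 = (70.5940 - 58.2460) / 58.2460 = 0.2120
E = TS / strain = 8.4765 / 0.2120 = 39.9842 N/mm^2


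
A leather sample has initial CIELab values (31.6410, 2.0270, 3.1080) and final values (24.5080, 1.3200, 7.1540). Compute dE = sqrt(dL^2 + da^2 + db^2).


dL = -7.1330, da = -0.7070, db = 4.0460
dE = sqrt((-7.1330)^2 + (-0.7070)^2 + 4.0460^2) = 8.2310


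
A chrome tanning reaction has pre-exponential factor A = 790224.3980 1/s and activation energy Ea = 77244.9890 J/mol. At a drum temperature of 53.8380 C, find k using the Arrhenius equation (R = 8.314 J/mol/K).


T_K = T_C + 273.15 = 53.8380 + 273.15 = 326.9880 K
exponent = -Ea / (R * T_K) = -77244.9890 / (8.314 * 326.9880) = -28.4137
k = A * exp(exponent) = 790224.3980 * exp(-28.4137) = 3.6126e-07 1/s


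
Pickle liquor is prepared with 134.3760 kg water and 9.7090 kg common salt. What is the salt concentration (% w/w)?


Formula: Conc = salt / (water + salt) * 100
Substituting: Conc = 9.7090 / (134.3760 + 9.7090) * 100
Result: 6.7384 %


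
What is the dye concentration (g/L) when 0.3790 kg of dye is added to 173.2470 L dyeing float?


Formula: Conc = dye_mass(kg) / volume(L) * 1000
Substituting: Conc = 0.3790 / 173.2470 * 1000
Result: 2.1876 g/L


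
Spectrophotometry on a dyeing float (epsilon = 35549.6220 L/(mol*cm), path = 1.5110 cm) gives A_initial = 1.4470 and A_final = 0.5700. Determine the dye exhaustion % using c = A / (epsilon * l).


c_initial = A_i / (epsilon * l) = 1.4470 / (35549.6220 * 1.5110) = 2.6938e-05 mol/L
c_final = A_f / (epsilon * l) = 0.5700 / (35549.6220 * 1.5110) = 1.0611e-05 mol/L
Exhaustion = (c_initial - c_final) / c_initial * 100 = (2.6938e-05 - 1.0611e-05) / 2.6938e-05 * 100 = 60.6082 %


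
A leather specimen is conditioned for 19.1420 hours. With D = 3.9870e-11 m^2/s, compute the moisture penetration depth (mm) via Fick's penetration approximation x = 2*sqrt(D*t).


t = 19.1420 hr * 3600 = 68911.2000 s
D * t = 3.9870e-11 * 68911.2000 = 2.7475e-06
x = 2 * sqrt(D*t) = 2 * sqrt(2.7475e-06) = 0.00331511 m = 3.3151 mm


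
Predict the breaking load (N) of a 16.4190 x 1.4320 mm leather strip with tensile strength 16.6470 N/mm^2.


Formula: F = TS * w * t
Substituting: F = 16.6470 * 16.4190 * 1.4320
Result: 391.4044 N


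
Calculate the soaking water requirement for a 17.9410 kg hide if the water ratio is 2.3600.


Formula: Water = hide_weight * ratio
Substituting: Water = 17.9410 * 2.3600
Result: 42.3408 kg


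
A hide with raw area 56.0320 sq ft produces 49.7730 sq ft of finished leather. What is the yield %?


Formula: Yield = finished / raw * 100
Substituting: Yield = 49.7730 / 56.0320 * 100
Result: 88.8296 %


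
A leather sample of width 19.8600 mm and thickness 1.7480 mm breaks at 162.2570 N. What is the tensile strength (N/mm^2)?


Formula: TS = force / (width * thickness)
Substituting: TS = 162.2570 / (19.8600 * 1.7480)
Result: 4.6739 N/mm^2


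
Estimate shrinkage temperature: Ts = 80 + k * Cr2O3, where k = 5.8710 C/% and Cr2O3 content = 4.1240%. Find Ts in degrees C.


Formula: Ts = 80 + k * Cr2O3
Substituting: Ts = 80 + 5.8710 * 4.1240
Result: 104.2120 C


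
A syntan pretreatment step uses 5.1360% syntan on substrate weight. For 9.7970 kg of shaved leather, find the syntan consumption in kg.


Formula: Syntan = substrate * pct / 100
Substituting: Syntan = 9.7970 * 5.1360 / 100
Result: 0.5032 kg


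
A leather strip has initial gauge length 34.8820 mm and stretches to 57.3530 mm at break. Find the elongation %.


Formula: Elongation = (Lf - L0) / L0 * 100
Substituting: Elongation = (57.3530 - 34.8820) / 34.8820 * 100
Result: 64.4200 %


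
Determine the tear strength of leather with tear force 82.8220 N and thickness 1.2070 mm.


Formula: Tear strength = force / thickness
Substituting: Tear strength = 82.8220 / 1.2070
Result: 68.6181 N/mm


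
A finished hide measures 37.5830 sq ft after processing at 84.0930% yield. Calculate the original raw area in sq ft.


Formula: raw = finished * 100 / yield
Substituting: raw = 37.5830 * 100 / 84.0930
Result: 44.6922 sq ft


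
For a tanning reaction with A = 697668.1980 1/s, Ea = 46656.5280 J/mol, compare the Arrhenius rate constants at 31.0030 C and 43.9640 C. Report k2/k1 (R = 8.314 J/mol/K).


T1 = 31.0030 + 273.15 = 304.1530 K; T2 = 43.9640 + 273.15 = 317.1140 K
k1 = A * exp(-Ea/(R*T1)) = 697668.1980 * exp(-46656.5280/(8.314*304.1530)) = 0.00677109 1/s
k2 = A * exp(-Ea/(R*T2)) = 697668.1980 * exp(-46656.5280/(8.314*317.1140)) = 0.0143934 1/s
k2/k1 = 0.0143934 / 0.00677109 = 2.1257


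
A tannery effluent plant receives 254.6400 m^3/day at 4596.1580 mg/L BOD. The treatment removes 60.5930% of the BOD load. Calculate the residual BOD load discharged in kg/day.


Load_in = volume * conc / 1000 = 254.6400 * 4596.1580 / 1000 = 1170.3657 kg/day
Removed = Load_in * eff / 100 = 1170.3657 * 60.5930 / 100 = 709.1597 kg/day
Load_out = Load_in - Removed = 1170.3657 - 709.1597 = 461.2060 kg/day


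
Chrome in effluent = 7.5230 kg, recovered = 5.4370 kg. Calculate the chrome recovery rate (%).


Formula: Recovery = recovered / input * 100
Substituting: Recovery = 5.4370 / 7.5230 * 100
Result: 72.2717 %


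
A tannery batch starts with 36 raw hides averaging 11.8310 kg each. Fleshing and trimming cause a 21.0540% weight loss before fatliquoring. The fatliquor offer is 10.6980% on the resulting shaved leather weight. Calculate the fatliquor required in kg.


Total_raw = N * avg_wt = 36 * 11.8310 = 425.9160 kg
Substrate = Total_raw * (1 - loss/100) = 425.9160 * (1 - 21.0540/100) = 336.2436 kg
Fat = Substrate * pct / 100 = 336.2436 * 10.6980 / 100 = 35.9713 kg


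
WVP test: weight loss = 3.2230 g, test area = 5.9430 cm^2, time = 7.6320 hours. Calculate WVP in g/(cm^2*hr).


Formula: WVP = loss / (area * time)
Substituting: WVP = 3.2230 / (5.9430 * 7.6320)
Result: 0.0710585 g/(cm^2*hr)


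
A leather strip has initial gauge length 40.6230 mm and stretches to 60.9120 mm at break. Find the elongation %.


Formula: Elongation = (Lf - L0) / L0 * 100
Substituting: Elongation = (60.9120 - 40.6230) / 40.6230 * 100
Result: 49.9446 %


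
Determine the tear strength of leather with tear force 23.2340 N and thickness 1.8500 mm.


Formula: Tear strength = force / thickness
Substituting: Tear strength = 23.2340 / 1.8500
Result: 12.5589 N/mm


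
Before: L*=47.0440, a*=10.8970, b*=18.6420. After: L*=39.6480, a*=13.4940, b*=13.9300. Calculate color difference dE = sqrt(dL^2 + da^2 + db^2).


dL = -7.3960, da = 2.5970, db = -4.7120
dE = sqrt((-7.3960)^2 + 2.5970^2 + (-4.7120)^2) = 9.1459


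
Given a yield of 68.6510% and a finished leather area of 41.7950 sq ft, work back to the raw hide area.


Formula: raw = finished * 100 / yield
Substituting: raw = 41.7950 * 100 / 68.6510
Result: 60.8804 sq ft


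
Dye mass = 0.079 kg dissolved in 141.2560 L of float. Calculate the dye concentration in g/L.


Formula: Conc = dye_mass(kg) / volume(L) * 1000
Substituting: Conc = 0.079 / 141.2560 * 1000
Result: 0.5593 g/L


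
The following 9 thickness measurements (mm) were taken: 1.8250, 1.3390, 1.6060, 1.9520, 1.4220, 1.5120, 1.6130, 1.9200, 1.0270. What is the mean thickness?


Formula: Average = sum / n
Substituting: Average = 14.2160 / 9
Result: 1.5796 mm


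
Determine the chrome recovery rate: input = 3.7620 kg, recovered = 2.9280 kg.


Formula: Recovery = recovered / input * 100
Substituting: Recovery = 2.9280 / 3.7620 * 100
Result: 77.8309 %


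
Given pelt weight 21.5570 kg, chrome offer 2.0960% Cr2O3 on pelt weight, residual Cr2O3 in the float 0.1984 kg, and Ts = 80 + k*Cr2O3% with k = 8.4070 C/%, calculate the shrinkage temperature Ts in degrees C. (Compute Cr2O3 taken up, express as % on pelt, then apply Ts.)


Offered = pelt * offer_pct / 100 = 21.5570 * 2.0960 / 100 = 0.4518 kg
Uptake = offered - residual = 0.4518 - 0.1984 = 0.2534 kg
Cr2O3% on pelt = uptake / pelt * 100 = 0.2534 / 21.5570 * 100 = 1.1756 %
Ts = 80 + k * Cr2O3% = 80 + 8.4070 * 1.1756 = 89.8837 C


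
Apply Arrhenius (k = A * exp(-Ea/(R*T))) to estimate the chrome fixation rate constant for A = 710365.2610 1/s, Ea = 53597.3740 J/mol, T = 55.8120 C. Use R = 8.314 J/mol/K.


T_K = T_C + 273.15 = 55.8120 + 273.15 = 328.9620 K
exponent = -Ea / (R * T_K) = -53597.3740 / (8.314 * 328.9620) = -19.5969
k = A * exp(exponent) = 710365.2610 * exp(-19.5969) = 0.00219103 1/s


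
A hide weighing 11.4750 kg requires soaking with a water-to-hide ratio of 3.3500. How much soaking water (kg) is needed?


Formula: Water = hide_weight * ratio
Substituting: Water = 11.4750 * 3.3500
Result: 38.4412 kg


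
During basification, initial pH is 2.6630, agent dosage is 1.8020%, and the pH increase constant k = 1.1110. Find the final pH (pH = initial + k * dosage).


Formula: pH_final = pH_initial + k * base_pct
Substituting: pH_final = 2.6630 + 1.1110 * 1.8020
Result: 4.6650


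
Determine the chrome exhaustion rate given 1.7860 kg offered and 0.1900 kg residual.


Formula: Uptake = (offered - residual) / offered * 100
Substituting: Uptake = (1.7860 - 0.1900) / 1.7860 * 100
Result: 89.3617 %


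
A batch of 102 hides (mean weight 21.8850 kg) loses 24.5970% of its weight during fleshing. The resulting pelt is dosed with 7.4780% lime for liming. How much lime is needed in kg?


Total_raw = N * avg_wt = 102 * 21.8850 = 2232.2700 kg
Substrate = Total_raw * (1 - loss/100) = 2232.2700 * (1 - 24.5970/100) = 1683.1985 kg
Lime = Substrate * pct / 100 = 1683.1985 * 7.4780 / 100 = 125.8696 kg


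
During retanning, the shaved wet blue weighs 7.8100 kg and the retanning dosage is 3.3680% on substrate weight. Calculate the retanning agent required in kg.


Formula: Retan = substrate * pct / 100
Substituting: Retan = 7.8100 * 3.3680 / 100
Result: 0.2630 kg


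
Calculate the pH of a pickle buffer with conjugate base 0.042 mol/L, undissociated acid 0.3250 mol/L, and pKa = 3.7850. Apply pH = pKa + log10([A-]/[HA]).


ratio = [A-] / [HA] = 0.042 / 0.3250 = 0.1292
log10(ratio) = -0.8886
pH = pKa + log10(ratio) = 3.7850 - 0.8886 = 2.8964


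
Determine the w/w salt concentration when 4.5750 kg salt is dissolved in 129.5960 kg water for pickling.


Formula: Conc = salt / (water + salt) * 100
Substituting: Conc = 4.5750 / (129.5960 + 4.5750) * 100
Result: 3.4098 %


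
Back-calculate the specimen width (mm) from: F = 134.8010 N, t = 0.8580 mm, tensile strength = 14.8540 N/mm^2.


Formula: w = F / (TS * t)
Substituting: w = 134.8010 / (14.8540 * 0.8580)
Result: 10.5770 mm


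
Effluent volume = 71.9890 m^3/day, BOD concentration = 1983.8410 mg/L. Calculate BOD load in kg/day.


Formula: BOD_load = volume * conc / 1000
Substituting: BOD_load = 71.9890 * 1983.8410 / 1000
Result: 142.8147 kg/day


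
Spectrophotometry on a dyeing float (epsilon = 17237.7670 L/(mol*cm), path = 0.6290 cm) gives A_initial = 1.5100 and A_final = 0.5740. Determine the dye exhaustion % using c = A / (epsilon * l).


c_initial = A_i / (epsilon * l) = 1.5100 / (17237.7670 * 0.6290) = 1.3927e-04 mol/L
c_final = A_f / (epsilon * l) = 0.5740 / (17237.7670 * 0.6290) = 5.2940e-05 mol/L
Exhaustion = (c_initial - c_final) / c_initial * 100 = (1.3927e-04 - 5.2940e-05) / 1.3927e-04 * 100 = 61.9868 %


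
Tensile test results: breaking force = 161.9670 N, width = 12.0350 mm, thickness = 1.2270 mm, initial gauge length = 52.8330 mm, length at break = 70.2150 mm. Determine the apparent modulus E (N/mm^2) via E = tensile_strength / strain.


TS = F / (w * t) = 161.9670 / (12.0350 * 1.2270) = 10.9682 N/mm^2
strain = (Lf - L0) / L0 = (70.2150 - 52.8330) / 52.8330 = 0.3290
E = TS / strain = 10.9682 / 0.3290 = 33.3381 N/mm^2


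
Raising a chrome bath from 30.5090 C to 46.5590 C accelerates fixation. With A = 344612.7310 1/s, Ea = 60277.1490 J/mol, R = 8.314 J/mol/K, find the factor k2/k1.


T1 = 30.5090 + 273.15 = 303.6590 K; T2 = 46.5590 + 273.15 = 319.7090 K
k1 = A * exp(-Ea/(R*T1)) = 344612.7310 * exp(-60277.1490/(8.314*303.6590)) = 1.4731e-05 1/s
k2 = A * exp(-Ea/(R*T2)) = 344612.7310 * exp(-60277.1490/(8.314*319.7090)) = 4.8841e-05 1/s
k2/k1 = 4.8841e-05 / 1.4731e-05 = 3.3155


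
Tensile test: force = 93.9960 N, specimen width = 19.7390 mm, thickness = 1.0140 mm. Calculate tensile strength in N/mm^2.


Formula: TS = force / (width * thickness)
Substituting: TS = 93.9960 / (19.7390 * 1.0140)
Result: 4.6962 N/mm^2


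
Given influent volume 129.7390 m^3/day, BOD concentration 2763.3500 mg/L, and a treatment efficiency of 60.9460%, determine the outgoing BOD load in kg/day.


Load_in = volume * conc / 1000 = 129.7390 * 2763.3500 / 1000 = 358.5143 kg/day
Removed = Load_in * eff / 100 = 358.5143 * 60.9460 / 100 = 218.5001 kg/day
Load_out = Load_in - Removed = 358.5143 - 218.5001 = 140.0142 kg/day


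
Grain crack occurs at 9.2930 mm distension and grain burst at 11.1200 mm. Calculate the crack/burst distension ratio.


Formula: Ratio = crack / burst
Substituting: Ratio = 9.2930 / 11.1200
Result: 0.8357


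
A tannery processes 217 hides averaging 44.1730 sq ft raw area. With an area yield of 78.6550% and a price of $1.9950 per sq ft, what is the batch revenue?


Raw_total = N * avg_area = 217 * 44.1730 = 9585.5410 sq ft
Finished = Raw_total * yield / 100 = 9585.5410 * 78.6550 / 100 = 7539.5073 sq ft
Value = Finished * price = 7539.5073 * 1.9950 = 15041.3170 $


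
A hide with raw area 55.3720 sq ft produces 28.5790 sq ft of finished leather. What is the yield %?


Formula: Yield = finished / raw * 100
Substituting: Yield = 28.5790 / 55.3720 * 100
Result: 51.6127 %


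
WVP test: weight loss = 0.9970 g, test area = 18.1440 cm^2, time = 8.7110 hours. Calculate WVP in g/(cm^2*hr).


Formula: WVP = loss / (area * time)
Substituting: WVP = 0.9970 / (18.1440 * 8.7110)
Result: 0.00630804 g/(cm^2*hr)


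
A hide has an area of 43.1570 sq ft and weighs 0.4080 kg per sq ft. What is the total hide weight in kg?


Formula: Weight = area * weight_per_sqft
Substituting: Weight = 43.1570 * 0.4080
Result: 17.6081 kg


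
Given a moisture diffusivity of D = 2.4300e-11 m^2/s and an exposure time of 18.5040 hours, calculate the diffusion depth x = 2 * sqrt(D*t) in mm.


t = 18.5040 hr * 3600 = 66614.4000 s
D * t = 2.4300e-11 * 66614.4000 = 1.6187e-06
x = 2 * sqrt(D*t) = 2 * sqrt(1.6187e-06) = 0.00254459 m = 2.5446 mm


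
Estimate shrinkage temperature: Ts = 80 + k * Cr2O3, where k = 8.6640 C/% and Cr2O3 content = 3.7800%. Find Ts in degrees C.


Formula: Ts = 80 + k * Cr2O3
Substituting: Ts = 80 + 8.6640 * 3.7800
Result: 112.7499 C


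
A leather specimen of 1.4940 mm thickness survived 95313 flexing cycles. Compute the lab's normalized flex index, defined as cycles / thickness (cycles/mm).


Formula: Index = cycles / thickness
Substituting: Index = 95313 / 1.4940
Result: 63797.1888 cycles/mm


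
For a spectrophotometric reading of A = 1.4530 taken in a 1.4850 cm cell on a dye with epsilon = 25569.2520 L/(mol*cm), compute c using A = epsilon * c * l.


Formula: c = A / (epsilon * l)
Substituting: c = 1.4530 / (25569.2520 * 1.4850)
Result: 3.8267e-05 mol/L


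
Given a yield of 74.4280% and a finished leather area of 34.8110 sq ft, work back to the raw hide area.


Formula: raw = finished * 100 / yield
Substituting: raw = 34.8110 * 100 / 74.4280
Result: 46.7714 sq ft


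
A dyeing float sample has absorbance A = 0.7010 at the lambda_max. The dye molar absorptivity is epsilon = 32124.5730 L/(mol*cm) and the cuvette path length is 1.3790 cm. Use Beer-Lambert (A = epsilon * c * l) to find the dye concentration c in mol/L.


Formula: c = A / (epsilon * l)
Substituting: c = 0.7010 / (32124.5730 * 1.3790)
Result: 1.5824e-05 mol/L


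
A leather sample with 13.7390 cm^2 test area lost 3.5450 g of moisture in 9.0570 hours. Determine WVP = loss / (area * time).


Formula: WVP = loss / (area * time)
Substituting: WVP = 3.5450 / (13.7390 * 9.0570)
Result: 0.028489 g/(cm^2*hr)


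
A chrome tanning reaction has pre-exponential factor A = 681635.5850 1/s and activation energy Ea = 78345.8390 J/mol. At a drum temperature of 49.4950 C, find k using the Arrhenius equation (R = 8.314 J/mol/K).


T_K = T_C + 273.15 = 49.4950 + 273.15 = 322.6450 K
exponent = -Ea / (R * T_K) = -78345.8390 / (8.314 * 322.6450) = -29.2066
k = A * exp(exponent) = 681635.5850 * exp(-29.2066) = 1.4102e-07 1/s


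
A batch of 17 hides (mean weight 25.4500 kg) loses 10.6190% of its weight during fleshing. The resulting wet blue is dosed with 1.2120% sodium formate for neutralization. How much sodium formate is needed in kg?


Total_raw = N * avg_wt = 17 * 25.4500 = 432.6500 kg
Substrate = Total_raw * (1 - loss/100) = 432.6500 * (1 - 10.6190/100) = 386.7069 kg
Neutralizer = Substrate * pct / 100 = 386.7069 * 1.2120 / 100 = 4.6869 kg


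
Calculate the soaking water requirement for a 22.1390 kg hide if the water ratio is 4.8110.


Formula: Water = hide_weight * ratio
Substituting: Water = 22.1390 * 4.8110
Result: 106.5107 kg


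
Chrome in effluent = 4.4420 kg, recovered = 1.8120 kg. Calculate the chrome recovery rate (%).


Formula: Recovery = recovered / input * 100
Substituting: Recovery = 1.8120 / 4.4420 * 100
Result: 40.7924 %


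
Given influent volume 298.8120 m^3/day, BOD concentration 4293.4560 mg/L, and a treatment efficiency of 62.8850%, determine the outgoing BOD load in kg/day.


Load_in = volume * conc / 1000 = 298.8120 * 4293.4560 / 1000 = 1282.9362 kg/day
Removed = Load_in * eff / 100 = 1282.9362 * 62.8850 / 100 = 806.7744 kg/day
Load_out = Load_in - Removed = 1282.9362 - 806.7744 = 476.1618 kg/day


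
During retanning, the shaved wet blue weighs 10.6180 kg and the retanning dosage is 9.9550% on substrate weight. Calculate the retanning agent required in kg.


Formula: Retan = substrate * pct / 100
Substituting: Retan = 10.6180 * 9.9550 / 100
Result: 1.0570 kg
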